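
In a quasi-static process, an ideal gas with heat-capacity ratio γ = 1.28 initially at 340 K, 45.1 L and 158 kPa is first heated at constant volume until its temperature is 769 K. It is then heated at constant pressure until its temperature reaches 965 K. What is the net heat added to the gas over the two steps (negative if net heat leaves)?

n = P₁V₁/(RT₁) = 158×45.1/(8.314×340) = 2.52 mol.
Step 1 — Isochoric: V stays 45.1 L; P/T = const ⇒ T₂ = 769 K, P₂ = 357 kPa.
W = 0 (no volume change).
ΔU = nCvΔT = 2.52×29.7×(769−340) = 32100 J.
Q = ΔU = 32100 J.
State after step 1: P = 357 kPa, V = 45.1 L, T = 769 K.
Step 2 — Isobaric: P stays 357 kPa; V/T = const ⇒ T₂ = 965 K, V₂ = 56.6 L.
W = PΔV = 357×(56.6−45.1) kPa·L = 4110 J.
ΔU = nCvΔT = 2.52×29.7×(965−769) = 14700 J.
Q = ΔU + W = nCpΔT = 18800 J.
Net over both steps: W = 4110 J, Q = 50900 J, ΔU = 46800 J.

50900 J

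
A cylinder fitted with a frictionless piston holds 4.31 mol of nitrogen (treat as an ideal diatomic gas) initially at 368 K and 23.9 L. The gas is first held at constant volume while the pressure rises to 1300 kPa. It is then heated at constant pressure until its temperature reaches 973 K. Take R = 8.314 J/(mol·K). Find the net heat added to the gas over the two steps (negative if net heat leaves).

58000 J

P₁ = nRT₁/V₁ = 4.31×8.314×368/23.9 = 552 kPa.
Step 1 — Isochoric: V stays 23.9 L; P/T = const ⇒ T₂ = 867 K, P₂ = 1300 kPa.
W = 0 (no volume change).
ΔU = nCvΔT = 4.31×20.8×(867−368) = 44700 J.
Q = ΔU = 44700 J.
State after step 1: P = 1300 kPa, V = 23.9 L, T = 867 K.
Step 2 — Isobaric: P stays 1300 kPa; V/T = const ⇒ T₂ = 973 K, V₂ = 26.8 L.
W = PΔV = 1300×(26.8−23.9) kPa·L = 3800 J.
ΔU = nCvΔT = 4.31×20.8×(973−867) = 9490 J.
Q = ΔU + W = nCpΔT = 13300 J.
Net over both steps: W = 3800 J, Q = 58000 J, ΔU = 54200 J.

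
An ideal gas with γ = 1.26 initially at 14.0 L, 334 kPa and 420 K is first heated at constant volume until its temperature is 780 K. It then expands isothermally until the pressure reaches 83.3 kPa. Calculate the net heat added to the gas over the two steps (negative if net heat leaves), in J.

32900 J

n = P₁V₁/(RT₁) = 334×14.0/(8.314×420) = 1.34 mol.
Step 1 — Isochoric: V stays 14.0 L; P/T = const ⇒ T₂ = 780 K, P₂ = 620 kPa.
W = 0 (no volume change).
ΔU = nCvΔT = 1.34×32.0×(780−420) = 15400 J.
Q = ΔU = 15400 J.
State after step 1: P = 620 kPa, V = 14.0 L, T = 780 K.
Step 2 — Isothermal: T stays 780 K; PV = const ⇒ V₂ = 104 L, P₂ = 83.3 kPa.
ΔU = 0 (ideal gas, T constant).
W = nRT ln(V₂/V₁) = 1.34×8.314×780×ln(7.45) = 17400 J.
Q = ΔU + W = 17400 J.
Net over both steps: W = 17400 J, Q = 32900 J, ΔU = 15400 J.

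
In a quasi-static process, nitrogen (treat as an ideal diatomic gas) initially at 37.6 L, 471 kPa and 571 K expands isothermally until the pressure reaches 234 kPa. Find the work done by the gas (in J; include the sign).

12400 J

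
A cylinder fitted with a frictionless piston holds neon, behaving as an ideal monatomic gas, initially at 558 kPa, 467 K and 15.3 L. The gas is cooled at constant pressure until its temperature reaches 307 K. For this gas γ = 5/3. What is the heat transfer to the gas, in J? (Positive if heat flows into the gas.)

n = P₁V₁/(RT₁) = 558×15.3/(8.314×467) = 2.20 mol.
Isobaric: P stays 558 kPa; V/T = const ⇒ T₂ = 307 K, V₂ = 10.1 L.
W = PΔV = 558×(10.1−15.3) kPa·L = -2930 J.
ΔU = nCvΔT = 2.20×12.5×(307−467) = -4390 J.
Q = ΔU + W = nCpΔT = -7310 J.

-7310 J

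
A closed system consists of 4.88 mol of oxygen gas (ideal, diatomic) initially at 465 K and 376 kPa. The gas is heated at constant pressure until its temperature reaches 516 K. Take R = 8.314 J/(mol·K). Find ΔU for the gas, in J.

5170 J

V₁ = nRT₁/P₁ = 4.88×8.314×465/376 = 50.2 L.
Isobaric: P stays 376 kPa; V/T = const ⇒ T₂ = 516 K, V₂ = 55.7 L.
For an ideal gas ΔU = nCvΔT with Cv = (5/2)R = 20.8 J/(mol·K).
ΔU = 4.88×20.8×(516−465) = 5170 J.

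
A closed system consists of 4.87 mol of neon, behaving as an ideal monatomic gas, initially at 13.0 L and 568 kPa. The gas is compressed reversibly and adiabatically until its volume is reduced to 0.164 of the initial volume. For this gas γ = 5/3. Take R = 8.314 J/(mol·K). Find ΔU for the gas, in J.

25900 J

T₁ = P₁V₁/(nR) = 568×13.0/(4.87×8.314) = 182 K.
Adiabatic: TV^(γ−1) = const ⇒ T₂ = 182×(6.10)^0.667 = 609 K; PV^γ = const ⇒ P₂ = 11600 kPa.
For an ideal gas ΔU = nCvΔT with Cv = (3/2)R = 12.5 J/(mol·K).
ΔU = 4.87×12.5×(609−182) = 25900 J.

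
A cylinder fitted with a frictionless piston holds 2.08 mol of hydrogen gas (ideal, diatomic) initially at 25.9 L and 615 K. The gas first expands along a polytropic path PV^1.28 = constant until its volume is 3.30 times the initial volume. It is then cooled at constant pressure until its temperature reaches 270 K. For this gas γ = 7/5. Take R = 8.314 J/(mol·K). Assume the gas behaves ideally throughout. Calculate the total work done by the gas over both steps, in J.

P₁ = nRT₁/V₁ = 2.08×8.314×615/25.9 = 411 kPa.
Step 1 — Polytropic n=1.28: T₂ = T₁(V₁/V₂)^(n−1) = 615×(0.303)^0.28 = 440 K; P₂ = P₁(V₁/V₂)^n = 89.1 kPa.
W = (P₁V₁−P₂V₂)/(n−1) = (411×25.9−89.1×85.5)/0.28 = 10800 J.
ΔU = nCvΔT = 2.08×20.8×(440−615) = -7560 J.
Q = ΔU + W = 3240 J.
State after step 1: P = 89.1 kPa, V = 85.5 L, T = 440 K.
Step 2 — Isobaric: P stays 89.1 kPa; V/T = const ⇒ T₂ = 270 K, V₂ = 52.4 L.
W = PΔV = 89.1×(52.4−85.5) kPa·L = -2940 J.
ΔU = nCvΔT = 2.08×20.8×(270−440) = -7360 J.
Q = ΔU + W = nCpΔT = -10300 J.
Net over both steps: W = 7850 J, Q = -7070 J, ΔU = -14900 J.

7850 J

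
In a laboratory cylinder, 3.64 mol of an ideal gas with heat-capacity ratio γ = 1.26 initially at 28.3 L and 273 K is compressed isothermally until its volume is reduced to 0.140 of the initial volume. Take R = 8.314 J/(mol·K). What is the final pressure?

2090 kPa

P₁ = nRT₁/V₁ = 3.64×8.314×273/28.3 = 292 kPa.
Isothermal: T stays 273 K; PV = const ⇒ V₂ = 3.96 L, P₂ = 2090 kPa.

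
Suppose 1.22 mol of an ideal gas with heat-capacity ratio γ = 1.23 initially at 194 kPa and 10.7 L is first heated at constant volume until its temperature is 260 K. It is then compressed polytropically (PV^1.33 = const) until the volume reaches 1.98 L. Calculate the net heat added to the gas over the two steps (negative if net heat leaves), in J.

T₁ = P₁V₁/(nR) = 194×10.7/(1.22×8.314) = 205 K.
Step 1 — Isochoric: V stays 10.7 L; P/T = const ⇒ T₂ = 260 K, P₂ = 246 kPa.
W = 0 (no volume change).
ΔU = nCvΔT = 1.22×36.1×(260−205) = 2440 J.
Q = ΔU = 2440 J.
State after step 1: P = 246 kPa, V = 10.7 L, T = 260 K.
Step 2 — Polytropic n=1.33: T₂ = T₁(V₁/V₂)^(n−1) = 260×(5.40)^0.33 = 454 K; P₂ = P₁(V₁/V₂)^n = 2320 kPa.
W = (P₁V₁−P₂V₂)/(n−1) = (246×10.7−2320×1.98)/0.33 = -5950 J.
ΔU = nCvΔT = 1.22×36.1×(454−260) = 8540 J.
Q = ΔU + W = 2590 J.
Net over both steps: W = -5950 J, Q = 5030 J, ΔU = 11000 J.

5030 J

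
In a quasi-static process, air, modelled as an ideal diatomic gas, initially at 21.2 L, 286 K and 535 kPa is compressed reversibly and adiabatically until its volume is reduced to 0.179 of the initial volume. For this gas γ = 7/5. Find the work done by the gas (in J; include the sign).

-28100 J

n = P₁V₁/(RT₁) = 535×21.2/(8.314×286) = 4.77 mol.
Adiabatic: TV^(γ−1) = const ⇒ T₂ = 286×(5.59)^0.400 = 569 K; PV^γ = const ⇒ P₂ = 5950 kPa.
ΔU = nCvΔT = 4.77×20.8×(569−286) = 28100 J.
Q = 0 for an adiabatic process, so W = −ΔU = -28100 J.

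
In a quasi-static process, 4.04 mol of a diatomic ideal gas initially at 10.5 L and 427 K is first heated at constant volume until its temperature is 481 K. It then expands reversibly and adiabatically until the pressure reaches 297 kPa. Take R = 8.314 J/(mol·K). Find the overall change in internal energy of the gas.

P₁ = nRT₁/V₁ = 4.04×8.314×427/10.5 = 1370 kPa.
Step 1 — Isochoric: V stays 10.5 L; P/T = const ⇒ T₂ = 481 K, P₂ = 1540 kPa.
W = 0 (no volume change).
ΔU = nCvΔT = 4.04×20.8×(481−427) = 4530 J.
Q = ΔU = 4530 J.
State after step 1: P = 1540 kPa, V = 10.5 L, T = 481 K.
Step 2 — Adiabatic: T₂/T₁ = (P₂/P₁)^((γ−1)/γ) ⇒ T₂ = 481×(0.193)^0.286 = 301 K; V₂ = 34.0 L.
ΔU = nCvΔT = 4.04×20.8×(301−481) = -15100 J.
Q = 0 for an adiabatic process, so W = −ΔU = 15100 J.
Net over both steps: W = 15100 J, Q = 4530 J, ΔU = -10600 J.

-10600 J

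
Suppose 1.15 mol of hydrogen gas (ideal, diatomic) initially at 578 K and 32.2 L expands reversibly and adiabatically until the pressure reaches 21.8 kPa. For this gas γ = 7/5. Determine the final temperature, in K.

321 K

P₁ = nRT₁/V₁ = 1.15×8.314×578/32.2 = 172 kPa.
Adiabatic: T₂/T₁ = (P₂/P₁)^((γ−1)/γ) ⇒ T₂ = 578×(0.127)^0.286 = 321 K; V₂ = 141 L.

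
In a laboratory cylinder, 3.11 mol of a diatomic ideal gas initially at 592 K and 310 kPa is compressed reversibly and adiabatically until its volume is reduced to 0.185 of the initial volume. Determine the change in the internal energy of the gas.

V₁ = nRT₁/P₁ = 3.11×8.314×592/310 = 49.4 L.
Adiabatic: TV^(γ−1) = const ⇒ T₂ = 592×(5.41)^0.400 = 1160 K; PV^γ = const ⇒ P₂ = 3290 kPa.
For an ideal gas ΔU = nCvΔT with Cv = (5/2)R = 20.8 J/(mol·K).
ΔU = 3.11×20.8×(1160−592) = 36900 J.

36900 J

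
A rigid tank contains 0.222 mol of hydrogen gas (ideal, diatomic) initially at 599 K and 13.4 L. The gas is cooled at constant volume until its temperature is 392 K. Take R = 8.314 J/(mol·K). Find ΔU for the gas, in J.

-955 J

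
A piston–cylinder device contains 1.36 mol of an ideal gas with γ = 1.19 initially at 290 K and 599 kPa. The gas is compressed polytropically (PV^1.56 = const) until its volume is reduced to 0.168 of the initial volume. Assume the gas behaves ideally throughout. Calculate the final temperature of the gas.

787 K

V₁ = nRT₁/P₁ = 1.36×8.314×290/599 = 5.47 L.
Polytropic n=1.56: T₂ = T₁(V₁/V₂)^(n−1) = 290×(5.95)^0.56 = 787 K; P₂ = P₁(V₁/V₂)^n = 9680 kPa.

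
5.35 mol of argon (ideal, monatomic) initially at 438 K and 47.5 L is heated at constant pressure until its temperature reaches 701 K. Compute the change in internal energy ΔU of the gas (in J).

P₁ = nRT₁/V₁ = 5.35×8.314×438/47.5 = 410 kPa.
Isobaric: P stays 410 kPa; V/T = const ⇒ T₂ = 701 K, V₂ = 76.0 L.
For an ideal gas ΔU = nCvΔT with Cv = (3/2)R = 12.5 J/(mol·K).
ΔU = 5.35×12.5×(701−438) = 17500 J.

17500 J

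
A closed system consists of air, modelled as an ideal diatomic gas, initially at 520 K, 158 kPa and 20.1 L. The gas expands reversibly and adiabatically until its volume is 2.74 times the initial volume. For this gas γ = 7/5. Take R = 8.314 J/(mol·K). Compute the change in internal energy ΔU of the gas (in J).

n = P₁V₁/(RT₁) = 158×20.1/(8.314×520) = 0.735 mol.
Adiabatic: TV^(γ−1) = const ⇒ T₂ = 520×(0.365)^0.400 = 347 K; PV^γ = const ⇒ P₂ = 38.5 kPa.
For an ideal gas ΔU = nCvΔT with Cv = (5/2)R = 20.8 J/(mol·K).
ΔU = 0.735×20.8×(347−520) = -2630 J.

-2630 J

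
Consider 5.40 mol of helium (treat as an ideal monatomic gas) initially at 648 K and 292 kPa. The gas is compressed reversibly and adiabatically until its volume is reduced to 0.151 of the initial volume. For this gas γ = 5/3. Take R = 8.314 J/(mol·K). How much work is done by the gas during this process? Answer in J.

V₁ = nRT₁/P₁ = 5.40×8.314×648/292 = 99.6 L.
Adiabatic: TV^(γ−1) = const ⇒ T₂ = 648×(6.62)^0.667 = 2290 K; PV^γ = const ⇒ P₂ = 6820 kPa.
ΔU = nCvΔT = 5.40×12.5×(2290−648) = 110000 J.
Q = 0 for an adiabatic process, so W = −ΔU = -110000 J.

-110000 J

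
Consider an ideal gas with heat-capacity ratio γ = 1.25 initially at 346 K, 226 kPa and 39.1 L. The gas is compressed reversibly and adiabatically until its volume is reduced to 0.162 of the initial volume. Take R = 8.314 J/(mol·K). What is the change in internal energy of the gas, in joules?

20400 J

n = P₁V₁/(RT₁) = 226×39.1/(8.314×346) = 3.07 mol.
Adiabatic: TV^(γ−1) = const ⇒ T₂ = 346×(6.17)^0.250 = 545 K; PV^γ = const ⇒ P₂ = 2200 kPa.
For an ideal gas ΔU = nCvΔT with Cv = R/(γ−1) = 33.3 J/(mol·K).
ΔU = 3.07×33.3×(545−346) = 20400 J.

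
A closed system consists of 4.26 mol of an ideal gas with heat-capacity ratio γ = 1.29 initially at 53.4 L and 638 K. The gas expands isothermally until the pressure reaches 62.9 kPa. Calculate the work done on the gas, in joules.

P₁ = nRT₁/V₁ = 4.26×8.314×638/53.4 = 423 kPa.
Isothermal: T stays 638 K; PV = const ⇒ V₂ = 359 L, P₂ = 62.9 kPa.
W = nRT ln(V₂/V₁) = 4.26×8.314×638×ln(6.73) = 43100 J.
Work done on the gas = −W_by = -43100 J.

-43100 J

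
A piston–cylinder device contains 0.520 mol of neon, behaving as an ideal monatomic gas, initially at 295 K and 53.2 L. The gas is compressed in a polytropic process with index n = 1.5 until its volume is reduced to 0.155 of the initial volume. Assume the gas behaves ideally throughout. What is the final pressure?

P₁ = nRT₁/V₁ = 0.520×8.314×295/53.2 = 24.0 kPa.
Polytropic n=1.5: T₂ = T₁(V₁/V₂)^(n−1) = 295×(6.45)^0.50 = 749 K; P₂ = P₁(V₁/V₂)^n = 393 kPa.

393 kPa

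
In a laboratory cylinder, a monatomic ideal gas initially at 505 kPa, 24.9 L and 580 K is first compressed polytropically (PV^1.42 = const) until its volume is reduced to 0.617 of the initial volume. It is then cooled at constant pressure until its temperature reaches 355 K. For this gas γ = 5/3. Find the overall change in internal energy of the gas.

n = P₁V₁/(RT₁) = 505×24.9/(8.314×580) = 2.61 mol.
Step 1 — Polytropic n=1.42: T₂ = T₁(V₁/V₂)^(n−1) = 580×(1.62)^0.42 = 710 K; P₂ = P₁(V₁/V₂)^n = 1000 kPa.
W = (P₁V₁−P₂V₂)/(n−1) = (505×24.9−1000×15.4)/0.42 = -6730 J.
ΔU = nCvΔT = 2.61×12.5×(710−580) = 4240 J.
Q = ΔU + W = -2490 J.
State after step 1: P = 1000 kPa, V = 15.4 L, T = 710 K.
Step 2 — Isobaric: P stays 1000 kPa; V/T = const ⇒ T₂ = 355 K, V₂ = 7.68 L.
W = PΔV = 1000×(7.68−15.4) kPa·L = -7710 J.
ΔU = nCvΔT = 2.61×12.5×(355−710) = -11600 J.
Q = ΔU + W = nCpΔT = -19300 J.
Net over both steps: W = -14400 J, Q = -21800 J, ΔU = -7320 J.

-7320 J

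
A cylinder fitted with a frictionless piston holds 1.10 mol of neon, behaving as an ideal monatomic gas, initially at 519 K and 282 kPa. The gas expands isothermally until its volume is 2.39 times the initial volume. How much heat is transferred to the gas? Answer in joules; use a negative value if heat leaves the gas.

V₁ = nRT₁/P₁ = 1.10×8.314×519/282 = 16.8 L.
Isothermal: T stays 519 K; PV = const ⇒ V₂ = 40.2 L, P₂ = 118 kPa.
ΔU = 0 (ideal gas, T constant).
W = nRT ln(V₂/V₁) = 1.10×8.314×519×ln(2.39) = 4140 J.
Q = ΔU + W = 4140 J.

4140 J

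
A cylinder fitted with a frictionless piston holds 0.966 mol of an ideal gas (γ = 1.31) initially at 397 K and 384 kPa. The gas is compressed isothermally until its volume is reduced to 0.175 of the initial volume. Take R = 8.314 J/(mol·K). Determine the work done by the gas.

V₁ = nRT₁/P₁ = 0.966×8.314×397/384 = 8.30 L.
Isothermal: T stays 397 K; PV = const ⇒ V₂ = 1.45 L, P₂ = 2190 kPa.
W = nRT ln(V₂/V₁) = 0.966×8.314×397×ln(0.175) = -5560 J.

-5560 J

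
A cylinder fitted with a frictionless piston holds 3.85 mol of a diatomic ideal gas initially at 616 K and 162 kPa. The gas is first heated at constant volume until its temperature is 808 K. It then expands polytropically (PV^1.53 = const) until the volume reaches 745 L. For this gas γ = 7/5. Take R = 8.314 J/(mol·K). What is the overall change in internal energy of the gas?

-24500 J

V₁ = nRT₁/P₁ = 3.85×8.314×616/162 = 122 L.
Step 1 — Isochoric: V stays 122 L; P/T = const ⇒ T₂ = 808 K, P₂ = 212 kPa.
W = 0 (no volume change).
ΔU = nCvΔT = 3.85×20.8×(808−616) = 15400 J.
Q = ΔU = 15400 J.
State after step 1: P = 212 kPa, V = 122 L, T = 808 K.
Step 2 — Polytropic n=1.53: T₂ = T₁(V₁/V₂)^(n−1) = 808×(0.163)^0.53 = 309 K; P₂ = P₁(V₁/V₂)^n = 13.3 kPa.
W = (P₁V₁−P₂V₂)/(n−1) = (212×122−13.3×745)/0.53 = 30100 J.
ΔU = nCvΔT = 3.85×20.8×(309−808) = -39900 J.
Q = ΔU + W = -9790 J.
Net over both steps: W = 30100 J, Q = 5580 J, ΔU = -24500 J.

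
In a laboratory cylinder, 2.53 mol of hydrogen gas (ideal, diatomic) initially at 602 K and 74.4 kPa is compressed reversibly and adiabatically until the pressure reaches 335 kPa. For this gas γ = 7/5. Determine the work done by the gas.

V₁ = nRT₁/P₁ = 2.53×8.314×602/74.4 = 170 L.
Adiabatic: T₂/T₁ = (P₂/P₁)^((γ−1)/γ) ⇒ T₂ = 602×(4.50)^0.286 = 925 K; V₂ = 58.1 L.
ΔU = nCvΔT = 2.53×20.8×(925−602) = 17000 J.
Q = 0 for an adiabatic process, so W = −ΔU = -17000 J.

-17000 J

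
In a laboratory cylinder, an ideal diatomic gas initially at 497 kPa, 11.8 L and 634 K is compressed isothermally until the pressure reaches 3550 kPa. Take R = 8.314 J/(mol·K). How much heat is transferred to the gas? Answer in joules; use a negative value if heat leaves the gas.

-11500 J

n = P₁V₁/(RT₁) = 497×11.8/(8.314×634) = 1.11 mol.
Isothermal: T stays 634 K; PV = const ⇒ V₂ = 1.65 L, P₂ = 3550 kPa.
ΔU = 0 (ideal gas, T constant).
W = nRT ln(V₂/V₁) = 1.11×8.314×634×ln(0.140) = -11500 J.
Q = ΔU + W = -11500 J.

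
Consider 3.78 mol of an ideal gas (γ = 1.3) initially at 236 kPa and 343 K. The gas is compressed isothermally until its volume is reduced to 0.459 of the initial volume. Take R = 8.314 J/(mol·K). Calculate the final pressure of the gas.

V₁ = nRT₁/P₁ = 3.78×8.314×343/236 = 45.7 L.
Isothermal: T stays 343 K; PV = const ⇒ V₂ = 21.0 L, P₂ = 514 kPa.

514 kPa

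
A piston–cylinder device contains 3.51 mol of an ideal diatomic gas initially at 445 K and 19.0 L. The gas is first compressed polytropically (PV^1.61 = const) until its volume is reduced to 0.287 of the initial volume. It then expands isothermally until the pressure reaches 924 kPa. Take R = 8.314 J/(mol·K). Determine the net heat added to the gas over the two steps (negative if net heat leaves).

60300 J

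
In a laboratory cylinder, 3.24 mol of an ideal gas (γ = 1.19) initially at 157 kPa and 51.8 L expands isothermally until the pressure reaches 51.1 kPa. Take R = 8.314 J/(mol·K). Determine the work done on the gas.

T₁ = P₁V₁/(nR) = 157×51.8/(3.24×8.314) = 302 K.
Isothermal: T stays 302 K; PV = const ⇒ V₂ = 159 L, P₂ = 51.1 kPa.
W = nRT ln(V₂/V₁) = 3.24×8.314×302×ln(3.07) = 9130 J.
Work done on the gas = −W_by = -9130 J.

-9130 J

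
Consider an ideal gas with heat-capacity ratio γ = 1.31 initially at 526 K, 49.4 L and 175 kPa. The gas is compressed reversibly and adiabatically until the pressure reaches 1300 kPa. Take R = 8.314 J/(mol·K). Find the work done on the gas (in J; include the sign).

n = P₁V₁/(RT₁) = 175×49.4/(8.314×526) = 1.98 mol.
Adiabatic: T₂/T₁ = (P₂/P₁)^((γ−1)/γ) ⇒ T₂ = 526×(7.43)^0.237 = 845 K; V₂ = 10.7 L.
ΔU = nCvΔT = 1.98×26.8×(845−526) = 16900 J.
Q = 0 for an adiabatic process, so W = −ΔU = -16900 J.
Work done on the gas = −W_by = 16900 J.

16900 J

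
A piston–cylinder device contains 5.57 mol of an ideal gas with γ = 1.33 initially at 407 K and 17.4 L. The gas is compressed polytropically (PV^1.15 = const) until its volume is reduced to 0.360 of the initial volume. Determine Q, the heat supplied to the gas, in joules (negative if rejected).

-11400 J

P₁ = nRT₁/V₁ = 5.57×8.314×407/17.4 = 1080 kPa.
Polytropic n=1.15: T₂ = T₁(V₁/V₂)^(n−1) = 407×(2.78)^0.15 = 474 K; P₂ = P₁(V₁/V₂)^n = 3510 kPa.
W = (P₁V₁−P₂V₂)/(n−1) = (1080×17.4−3510×6.26)/0.15 = -20800 J.
ΔU = nCvΔT = 5.57×25.2×(474−407) = 9460 J.
Q = ΔU + W = -11400 J.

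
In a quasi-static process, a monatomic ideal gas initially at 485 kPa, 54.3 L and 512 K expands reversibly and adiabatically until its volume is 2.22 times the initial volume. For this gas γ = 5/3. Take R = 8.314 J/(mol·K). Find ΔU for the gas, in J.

-16300 J

n = P₁V₁/(RT₁) = 485×54.3/(8.314×512) = 6.19 mol.
Adiabatic: TV^(γ−1) = const ⇒ T₂ = 512×(0.450)^0.667 = 301 K; PV^γ = const ⇒ P₂ = 128 kPa.
For an ideal gas ΔU = nCvΔT with Cv = (3/2)R = 12.5 J/(mol·K).
ΔU = 6.19×12.5×(301−512) = -16300 J.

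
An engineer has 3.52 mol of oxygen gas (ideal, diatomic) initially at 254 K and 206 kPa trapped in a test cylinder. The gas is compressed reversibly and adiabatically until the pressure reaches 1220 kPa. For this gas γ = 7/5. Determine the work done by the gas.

-12300 J

V₁ = nRT₁/P₁ = 3.52×8.314×254/206 = 36.1 L.
Adiabatic: T₂/T₁ = (P₂/P₁)^((γ−1)/γ) ⇒ T₂ = 254×(5.92)^0.286 = 422 K; V₂ = 10.1 L.
ΔU = nCvΔT = 3.52×20.8×(422−254) = 12300 J.
Q = 0 for an adiabatic process, so W = −ΔU = -12300 J.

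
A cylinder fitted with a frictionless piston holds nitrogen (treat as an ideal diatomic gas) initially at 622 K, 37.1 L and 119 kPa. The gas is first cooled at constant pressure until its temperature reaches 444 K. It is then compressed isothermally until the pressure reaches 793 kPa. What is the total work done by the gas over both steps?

n = P₁V₁/(RT₁) = 119×37.1/(8.314×622) = 0.854 mol.
Step 1 — Isobaric: P stays 119 kPa; V/T = const ⇒ T₂ = 444 K, V₂ = 26.5 L.
W = PΔV = 119×(26.5−37.1) kPa·L = -1260 J.
ΔU = nCvΔT = 0.854×20.8×(444−622) = -3160 J.
Q = ΔU + W = nCpΔT = -4420 J.
State after step 1: P = 119 kPa, V = 26.5 L, T = 444 K.
Step 2 — Isothermal: T stays 444 K; PV = const ⇒ V₂ = 3.97 L, P₂ = 793 kPa.
ΔU = 0 (ideal gas, T constant).
W = nRT ln(V₂/V₁) = 0.854×8.314×444×ln(0.150) = -5980 J.
Q = ΔU + W = -5980 J.
Net over both steps: W = -7240 J, Q = -10400 J, ΔU = -3160 J.

-7240 J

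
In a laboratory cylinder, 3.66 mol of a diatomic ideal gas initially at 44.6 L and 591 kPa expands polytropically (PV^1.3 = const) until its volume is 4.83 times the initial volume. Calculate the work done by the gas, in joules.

T₁ = P₁V₁/(nR) = 591×44.6/(3.66×8.314) = 866 K.
Polytropic n=1.3: T₂ = T₁(V₁/V₂)^(n−1) = 866×(0.207)^0.30 = 540 K; P₂ = P₁(V₁/V₂)^n = 76.3 kPa.
W = (P₁V₁−P₂V₂)/(n−1) = (591×44.6−76.3×215)/0.30 = 33100 J.

33100 J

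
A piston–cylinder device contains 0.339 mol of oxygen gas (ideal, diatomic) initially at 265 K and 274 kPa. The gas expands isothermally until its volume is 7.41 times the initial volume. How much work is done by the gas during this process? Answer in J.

V₁ = nRT₁/P₁ = 0.339×8.314×265/274 = 2.73 L.
Isothermal: T stays 265 K; PV = const ⇒ V₂ = 20.2 L, P₂ = 37.0 kPa.
W = nRT ln(V₂/V₁) = 0.339×8.314×265×ln(7.41) = 1500 J.

1500 J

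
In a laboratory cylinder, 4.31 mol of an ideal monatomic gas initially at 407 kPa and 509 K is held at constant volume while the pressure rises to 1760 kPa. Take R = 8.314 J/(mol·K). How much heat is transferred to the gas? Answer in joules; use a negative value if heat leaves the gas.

V₁ = nRT₁/P₁ = 4.31×8.314×509/407 = 44.8 L.
Isochoric: V stays 44.8 L; P/T = const ⇒ T₂ = 2200 K, P₂ = 1760 kPa.
W = 0 (no volume change).
ΔU = nCvΔT = 4.31×12.5×(2200−509) = 90900 J.
Q = ΔU = 90900 J.

90900 J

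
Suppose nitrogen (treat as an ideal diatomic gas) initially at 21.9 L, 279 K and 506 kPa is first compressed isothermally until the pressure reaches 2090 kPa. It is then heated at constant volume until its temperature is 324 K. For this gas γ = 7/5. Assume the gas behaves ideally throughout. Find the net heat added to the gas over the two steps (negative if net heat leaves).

n = P₁V₁/(RT₁) = 506×21.9/(8.314×279) = 4.78 mol.
Step 1 — Isothermal: T stays 279 K; PV = const ⇒ V₂ = 5.30 L, P₂ = 2090 kPa.
ΔU = 0 (ideal gas, T constant).
W = nRT ln(V₂/V₁) = 4.78×8.314×279×ln(0.242) = -15700 J.
Q = ΔU + W = -15700 J.
State after step 1: P = 2090 kPa, V = 5.30 L, T = 279 K.
Step 2 — Isochoric: V stays 5.30 L; P/T = const ⇒ T₂ = 324 K, P₂ = 2430 kPa.
W = 0 (no volume change).
ΔU = nCvΔT = 4.78×20.8×(324−279) = 4470 J.
Q = ΔU = 4470 J.
Net over both steps: W = -15700 J, Q = -11200 J, ΔU = 4470 J.

-11200 J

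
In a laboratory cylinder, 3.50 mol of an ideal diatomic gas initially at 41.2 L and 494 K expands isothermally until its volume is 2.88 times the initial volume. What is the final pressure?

121 kPa

P₁ = nRT₁/V₁ = 3.50×8.314×494/41.2 = 349 kPa.
Isothermal: T stays 494 K; PV = const ⇒ V₂ = 119 L, P₂ = 121 kPa.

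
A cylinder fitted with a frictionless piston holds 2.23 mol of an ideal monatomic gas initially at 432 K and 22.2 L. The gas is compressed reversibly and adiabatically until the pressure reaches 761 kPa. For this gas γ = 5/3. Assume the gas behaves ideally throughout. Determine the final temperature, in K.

P₁ = nRT₁/V₁ = 2.23×8.314×432/22.2 = 361 kPa.
Adiabatic: T₂/T₁ = (P₂/P₁)^((γ−1)/γ) ⇒ T₂ = 432×(2.11)^0.400 = 582 K; V₂ = 14.2 L.

582 K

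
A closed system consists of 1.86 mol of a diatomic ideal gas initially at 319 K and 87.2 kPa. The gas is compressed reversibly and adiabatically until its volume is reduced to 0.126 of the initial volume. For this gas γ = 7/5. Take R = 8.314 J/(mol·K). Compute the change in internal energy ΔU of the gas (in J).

V₁ = nRT₁/P₁ = 1.86×8.314×319/87.2 = 56.6 L.
Adiabatic: TV^(γ−1) = const ⇒ T₂ = 319×(7.94)^0.400 = 731 K; PV^γ = const ⇒ P₂ = 1580 kPa.
For an ideal gas ΔU = nCvΔT with Cv = (5/2)R = 20.8 J/(mol·K).
ΔU = 1.86×20.8×(731−319) = 15900 J.

15900 J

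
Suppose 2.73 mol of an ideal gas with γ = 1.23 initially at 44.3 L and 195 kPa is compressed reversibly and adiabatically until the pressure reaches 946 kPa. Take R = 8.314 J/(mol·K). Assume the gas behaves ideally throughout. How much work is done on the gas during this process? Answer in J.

12900 J

T₁ = P₁V₁/(nR) = 195×44.3/(2.73×8.314) = 381 K.
Adiabatic: T₂/T₁ = (P₂/P₁)^((γ−1)/γ) ⇒ T₂ = 381×(4.85)^0.187 = 511 K; V₂ = 12.3 L.
ΔU = nCvΔT = 2.73×36.1×(511−381) = 12900 J.
Q = 0 for an adiabatic process, so W = −ΔU = -12900 J.
Work done on the gas = −W_by = 12900 J.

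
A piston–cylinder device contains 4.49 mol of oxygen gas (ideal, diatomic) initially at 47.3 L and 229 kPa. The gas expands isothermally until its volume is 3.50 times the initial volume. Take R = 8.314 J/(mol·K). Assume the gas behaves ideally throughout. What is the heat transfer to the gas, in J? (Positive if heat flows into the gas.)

13600 J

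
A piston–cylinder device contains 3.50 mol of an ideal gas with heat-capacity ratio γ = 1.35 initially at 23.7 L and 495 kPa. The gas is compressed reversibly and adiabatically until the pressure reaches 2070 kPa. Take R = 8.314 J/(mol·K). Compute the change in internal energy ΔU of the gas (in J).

T₁ = P₁V₁/(nR) = 495×23.7/(3.50×8.314) = 403 K.
Adiabatic: T₂/T₁ = (P₂/P₁)^((γ−1)/γ) ⇒ T₂ = 403×(4.18)^0.259 = 584 K; V₂ = 8.21 L.
For an ideal gas ΔU = nCvΔT with Cv = R/(γ−1) = 23.8 J/(mol·K).
ΔU = 3.50×23.8×(584−403) = 15100 J.

15100 J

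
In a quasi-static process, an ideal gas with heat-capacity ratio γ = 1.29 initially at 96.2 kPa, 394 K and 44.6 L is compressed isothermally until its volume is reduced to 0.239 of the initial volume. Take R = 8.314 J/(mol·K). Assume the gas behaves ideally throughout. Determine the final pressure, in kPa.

403 kPa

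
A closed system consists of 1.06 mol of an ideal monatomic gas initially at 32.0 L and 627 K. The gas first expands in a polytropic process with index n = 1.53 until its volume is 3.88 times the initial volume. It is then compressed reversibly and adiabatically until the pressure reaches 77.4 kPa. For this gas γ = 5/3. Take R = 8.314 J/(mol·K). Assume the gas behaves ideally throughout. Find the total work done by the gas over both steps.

P₁ = nRT₁/V₁ = 1.06×8.314×627/32.0 = 173 kPa.
Step 1 — Polytropic n=1.53: T₂ = T₁(V₁/V₂)^(n−1) = 627×(0.258)^0.53 = 306 K; P₂ = P₁(V₁/V₂)^n = 21.7 kPa.
W = (P₁V₁−P₂V₂)/(n−1) = (173×32.0−21.7×124)/0.53 = 5340 J.
ΔU = nCvΔT = 1.06×12.5×(306−627) = -4250 J.
Q = ΔU + W = 1100 J.
State after step 1: P = 21.7 kPa, V = 124 L, T = 306 K.
Step 2 — Adiabatic: T₂/T₁ = (P₂/P₁)^((γ−1)/γ) ⇒ T₂ = 306×(3.57)^0.400 = 508 K; V₂ = 57.9 L.
ΔU = nCvΔT = 1.06×12.5×(508−306) = 2680 J.
Q = 0 for an adiabatic process, so W = −ΔU = -2680 J.
Net over both steps: W = 2660 J, Q = 1100 J, ΔU = -1570 J.

2660 J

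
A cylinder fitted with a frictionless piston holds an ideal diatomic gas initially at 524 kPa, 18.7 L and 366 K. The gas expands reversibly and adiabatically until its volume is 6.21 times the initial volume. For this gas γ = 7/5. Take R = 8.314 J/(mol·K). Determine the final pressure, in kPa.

40.6 kPa

Adiabatic: TV^(γ−1) = const ⇒ T₂ = 366×(0.161)^0.400 = 176 K; PV^γ = const ⇒ P₂ = 40.6 kPa.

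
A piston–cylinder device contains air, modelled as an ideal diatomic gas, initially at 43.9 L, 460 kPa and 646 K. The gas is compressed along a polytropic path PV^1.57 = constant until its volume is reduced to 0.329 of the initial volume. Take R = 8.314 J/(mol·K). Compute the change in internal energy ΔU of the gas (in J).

44700 J

n = P₁V₁/(RT₁) = 460×43.9/(8.314×646) = 3.76 mol.
Polytropic n=1.57: T₂ = T₁(V₁/V₂)^(n−1) = 646×(3.04)^0.57 = 1220 K; P₂ = P₁(V₁/V₂)^n = 2630 kPa.
For an ideal gas ΔU = nCvΔT with Cv = (5/2)R = 20.8 J/(mol·K).
ΔU = 3.76×20.8×(1220−646) = 44700 J.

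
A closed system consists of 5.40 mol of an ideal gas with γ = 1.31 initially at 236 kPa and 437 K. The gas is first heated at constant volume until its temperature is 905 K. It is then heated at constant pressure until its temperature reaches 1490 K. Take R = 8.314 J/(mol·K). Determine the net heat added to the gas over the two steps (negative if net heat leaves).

V₁ = nRT₁/P₁ = 5.40×8.314×437/236 = 83.1 L.
Step 1 — Isochoric: V stays 83.1 L; P/T = const ⇒ T₂ = 905 K, P₂ = 489 kPa.
W = 0 (no volume change).
ΔU = nCvΔT = 5.40×26.8×(905−437) = 67800 J.
Q = ΔU = 67800 J.
State after step 1: P = 489 kPa, V = 83.1 L, T = 905 K.
Step 2 — Isobaric: P stays 489 kPa; V/T = const ⇒ T₂ = 1490 K, V₂ = 137 L.
W = PΔV = 489×(137−83.1) kPa·L = 26300 J.
ΔU = nCvΔT = 5.40×26.8×(1490−905) = 84700 J.
Q = ΔU + W = nCpΔT = 111000 J.
Net over both steps: W = 26300 J, Q = 179000 J, ΔU = 153000 J.

179000 J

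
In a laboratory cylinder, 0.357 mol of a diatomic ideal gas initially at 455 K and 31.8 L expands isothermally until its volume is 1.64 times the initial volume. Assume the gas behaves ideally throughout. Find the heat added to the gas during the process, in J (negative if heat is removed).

668 J

P₁ = nRT₁/V₁ = 0.357×8.314×455/31.8 = 42.5 kPa.
Isothermal: T stays 455 K; PV = const ⇒ V₂ = 52.2 L, P₂ = 25.9 kPa.
ΔU = 0 (ideal gas, T constant).
W = nRT ln(V₂/V₁) = 0.357×8.314×455×ln(1.64) = 668 J.
Q = ΔU + W = 668 J.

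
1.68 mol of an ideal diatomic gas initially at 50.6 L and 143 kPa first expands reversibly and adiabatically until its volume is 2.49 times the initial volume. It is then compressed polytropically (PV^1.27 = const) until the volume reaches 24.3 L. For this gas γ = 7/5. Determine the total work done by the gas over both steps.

-4880 J

T₁ = P₁V₁/(nR) = 143×50.6/(1.68×8.314) = 518 K.
Step 1 — Adiabatic: TV^(γ−1) = const ⇒ T₂ = 518×(0.402)^0.400 = 360 K; PV^γ = const ⇒ P₂ = 39.9 kPa.
ΔU = nCvΔT = 1.68×20.8×(360−518) = -5530 J.
Q = 0 for an adiabatic process, so W = −ΔU = 5530 J.
State after step 1: P = 39.9 kPa, V = 126 L, T = 360 K.
Step 2 — Polytropic n=1.27: T₂ = T₁(V₁/V₂)^(n−1) = 360×(5.18)^0.27 = 561 K; P₂ = P₁(V₁/V₂)^n = 322 kPa.
W = (P₁V₁−P₂V₂)/(n−1) = (39.9×126−322×24.3)/0.27 = -10400 J.
ΔU = nCvΔT = 1.68×20.8×(561−360) = 7030 J.
Q = ΔU + W = -3380 J.
Net over both steps: W = -4880 J, Q = -3380 J, ΔU = 1500 J.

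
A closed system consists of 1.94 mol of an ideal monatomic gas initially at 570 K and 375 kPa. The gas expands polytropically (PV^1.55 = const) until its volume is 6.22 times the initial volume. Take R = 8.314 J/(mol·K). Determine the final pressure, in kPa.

22.1 kPa

V₁ = nRT₁/P₁ = 1.94×8.314×570/375 = 24.5 L.
Polytropic n=1.55: T₂ = T₁(V₁/V₂)^(n−1) = 570×(0.161)^0.55 = 209 K; P₂ = P₁(V₁/V₂)^n = 22.1 kPa.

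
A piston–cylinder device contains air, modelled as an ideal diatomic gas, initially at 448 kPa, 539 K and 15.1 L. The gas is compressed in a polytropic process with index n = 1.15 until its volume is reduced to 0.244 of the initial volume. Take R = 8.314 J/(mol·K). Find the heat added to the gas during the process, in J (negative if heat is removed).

n = P₁V₁/(RT₁) = 448×15.1/(8.314×539) = 1.51 mol.
Polytropic n=1.15: T₂ = T₁(V₁/V₂)^(n−1) = 539×(4.10)^0.15 = 666 K; P₂ = P₁(V₁/V₂)^n = 2270 kPa.
W = (P₁V₁−P₂V₂)/(n−1) = (448×15.1−2270×3.68)/0.15 = -10600 J.
ΔU = nCvΔT = 1.51×20.8×(666−539) = 3990 J.
Q = ΔU + W = -6640 J.

-6640 J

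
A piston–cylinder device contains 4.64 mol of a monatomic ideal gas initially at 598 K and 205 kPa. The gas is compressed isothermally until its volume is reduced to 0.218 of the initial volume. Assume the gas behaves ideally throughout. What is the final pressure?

V₁ = nRT₁/P₁ = 4.64×8.314×598/205 = 113 L.
Isothermal: T stays 598 K; PV = const ⇒ V₂ = 24.5 L, P₂ = 940 kPa.

940 kPa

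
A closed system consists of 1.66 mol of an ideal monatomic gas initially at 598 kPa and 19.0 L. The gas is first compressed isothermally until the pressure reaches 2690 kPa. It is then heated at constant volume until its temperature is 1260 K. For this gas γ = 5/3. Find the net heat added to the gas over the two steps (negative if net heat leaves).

-8040 J

T₁ = P₁V₁/(nR) = 598×19.0/(1.66×8.314) = 823 K.
Step 1 — Isothermal: T stays 823 K; PV = const ⇒ V₂ = 4.22 L, P₂ = 2690 kPa.
ΔU = 0 (ideal gas, T constant).
W = nRT ln(V₂/V₁) = 1.66×8.314×823×ln(0.222) = -17100 J.
Q = ΔU + W = -17100 J.
State after step 1: P = 2690 kPa, V = 4.22 L, T = 823 K.
Step 2 — Isochoric: V stays 4.22 L; P/T = const ⇒ T₂ = 1260 K, P₂ = 4120 kPa.
W = 0 (no volume change).
ΔU = nCvΔT = 1.66×12.5×(1260−823) = 9040 J.
Q = ΔU = 9040 J.
Net over both steps: W = -17100 J, Q = -8040 J, ΔU = 9040 J.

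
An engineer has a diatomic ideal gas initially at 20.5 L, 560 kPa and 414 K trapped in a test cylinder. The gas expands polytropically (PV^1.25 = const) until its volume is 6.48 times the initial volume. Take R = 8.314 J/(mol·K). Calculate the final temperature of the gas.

259 K

Polytropic n=1.25: T₂ = T₁(V₁/V₂)^(n−1) = 414×(0.154)^0.25 = 259 K; P₂ = P₁(V₁/V₂)^n = 54.2 kPa.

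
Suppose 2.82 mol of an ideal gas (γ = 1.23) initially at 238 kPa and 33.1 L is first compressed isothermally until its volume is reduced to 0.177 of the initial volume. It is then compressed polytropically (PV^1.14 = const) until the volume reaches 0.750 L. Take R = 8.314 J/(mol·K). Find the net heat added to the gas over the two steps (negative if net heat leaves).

-21000 J

T₁ = P₁V₁/(nR) = 238×33.1/(2.82×8.314) = 336 K.
Step 1 — Isothermal: T stays 336 K; PV = const ⇒ V₂ = 5.86 L, P₂ = 1340 kPa.
ΔU = 0 (ideal gas, T constant).
W = nRT ln(V₂/V₁) = 2.82×8.314×336×ln(0.177) = -13600 J.
Q = ΔU + W = -13600 J.
State after step 1: P = 1340 kPa, V = 5.86 L, T = 336 K.
Step 2 — Polytropic n=1.14: T₂ = T₁(V₁/V₂)^(n−1) = 336×(7.81)^0.14 = 448 K; P₂ = P₁(V₁/V₂)^n = 14000 kPa.
W = (P₁V₁−P₂V₂)/(n−1) = (1340×5.86−14000×0.750)/0.14 = -18800 J.
ΔU = nCvΔT = 2.82×36.1×(448−336) = 11400 J.
Q = ΔU + W = -7340 J.
Net over both steps: W = -32400 J, Q = -21000 J, ΔU = 11400 J.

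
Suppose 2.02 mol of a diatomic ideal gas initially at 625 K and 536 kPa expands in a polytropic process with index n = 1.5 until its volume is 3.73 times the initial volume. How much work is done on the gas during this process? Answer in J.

V₁ = nRT₁/P₁ = 2.02×8.314×625/536 = 19.6 L.
Polytropic n=1.5: T₂ = T₁(V₁/V₂)^(n−1) = 625×(0.268)^0.50 = 324 K; P₂ = P₁(V₁/V₂)^n = 74.4 kPa.
W = (P₁V₁−P₂V₂)/(n−1) = (536×19.6−74.4×73.0)/0.50 = 10100 J.
Work done on the gas = −W_by = -10100 J.

-10100 J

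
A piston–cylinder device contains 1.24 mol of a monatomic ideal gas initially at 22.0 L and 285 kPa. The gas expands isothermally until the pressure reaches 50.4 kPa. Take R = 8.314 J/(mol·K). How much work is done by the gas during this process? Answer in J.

10900 J

T₁ = P₁V₁/(nR) = 285×22.0/(1.24×8.314) = 608 K.
Isothermal: T stays 608 K; PV = const ⇒ V₂ = 124 L, P₂ = 50.4 kPa.
W = nRT ln(V₂/V₁) = 1.24×8.314×608×ln(5.65) = 10900 J.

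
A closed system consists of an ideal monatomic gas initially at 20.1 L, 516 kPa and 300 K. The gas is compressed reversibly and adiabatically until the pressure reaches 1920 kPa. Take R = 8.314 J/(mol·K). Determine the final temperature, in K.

507 K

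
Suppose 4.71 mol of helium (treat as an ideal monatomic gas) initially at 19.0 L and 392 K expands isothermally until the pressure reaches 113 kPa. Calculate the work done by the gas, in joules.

30200 J

P₁ = nRT₁/V₁ = 4.71×8.314×392/19.0 = 808 kPa.
Isothermal: T stays 392 K; PV = const ⇒ V₂ = 136 L, P₂ = 113 kPa.
W = nRT ln(V₂/V₁) = 4.71×8.314×392×ln(7.15) = 30200 J.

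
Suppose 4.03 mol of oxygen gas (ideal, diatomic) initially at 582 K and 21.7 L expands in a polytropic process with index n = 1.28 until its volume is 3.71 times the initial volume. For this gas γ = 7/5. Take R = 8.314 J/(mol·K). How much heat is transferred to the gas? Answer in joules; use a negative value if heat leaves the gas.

P₁ = nRT₁/V₁ = 4.03×8.314×582/21.7 = 899 kPa.
Polytropic n=1.28: T₂ = T₁(V₁/V₂)^(n−1) = 582×(0.270)^0.28 = 403 K; P₂ = P₁(V₁/V₂)^n = 168 kPa.
W = (P₁V₁−P₂V₂)/(n−1) = (899×21.7−168×80.5)/0.28 = 21400 J.
ΔU = nCvΔT = 4.03×20.8×(403−582) = -15000 J.
Q = ΔU + W = 6420 J.

6420 J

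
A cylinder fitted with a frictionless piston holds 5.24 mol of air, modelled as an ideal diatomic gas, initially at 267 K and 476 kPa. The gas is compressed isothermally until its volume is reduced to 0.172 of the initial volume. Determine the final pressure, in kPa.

V₁ = nRT₁/P₁ = 5.24×8.314×267/476 = 24.4 L.
Isothermal: T stays 267 K; PV = const ⇒ V₂ = 4.20 L, P₂ = 2770 kPa.

2770 kPa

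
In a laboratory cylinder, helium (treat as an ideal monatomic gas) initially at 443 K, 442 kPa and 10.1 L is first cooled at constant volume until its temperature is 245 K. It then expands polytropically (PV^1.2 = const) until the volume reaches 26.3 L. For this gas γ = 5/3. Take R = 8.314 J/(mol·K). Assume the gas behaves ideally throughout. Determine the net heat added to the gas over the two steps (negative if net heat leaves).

-1490 J

n = P₁V₁/(RT₁) = 442×10.1/(8.314×443) = 1.21 mol.
Step 1 — Isochoric: V stays 10.1 L; P/T = const ⇒ T₂ = 245 K, P₂ = 244 kPa.
W = 0 (no volume change).
ΔU = nCvΔT = 1.21×12.5×(245−443) = -2990 J.
Q = ΔU = -2990 J.
State after step 1: P = 244 kPa, V = 10.1 L, T = 245 K.
Step 2 — Polytropic n=1.2: T₂ = T₁(V₁/V₂)^(n−1) = 245×(0.384)^0.20 = 202 K; P₂ = P₁(V₁/V₂)^n = 77.5 kPa.
W = (P₁V₁−P₂V₂)/(n−1) = (244×10.1−77.5×26.3)/0.20 = 2150 J.
ΔU = nCvΔT = 1.21×12.5×(202−245) = -645 J.
Q = ΔU + W = 1510 J.
Net over both steps: W = 2150 J, Q = -1490 J, ΔU = -3640 J.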